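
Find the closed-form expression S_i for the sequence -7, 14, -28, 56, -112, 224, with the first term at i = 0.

Check ratios: 14 / -7 = -2.0
Common ratio r = -2.
First term a = -7.
Formula: S_i = -7 * (-2)^i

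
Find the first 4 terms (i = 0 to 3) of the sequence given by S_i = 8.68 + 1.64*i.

This is an arithmetic sequence.
i=0: S_0 = 8.68 + 1.64*0 = 8.68
i=1: S_1 = 8.68 + 1.64*1 = 10.32
i=2: S_2 = 8.68 + 1.64*2 = 11.96
i=3: S_3 = 8.68 + 1.64*3 = 13.6
The first 4 terms are: [8.68, 10.32, 11.96, 13.6]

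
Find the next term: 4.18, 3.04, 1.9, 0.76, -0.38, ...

Differences: 3.04 - 4.18 = -1.14
This is an arithmetic sequence with common difference d = -1.14.
Next term = -0.38 + -1.14 = -1.52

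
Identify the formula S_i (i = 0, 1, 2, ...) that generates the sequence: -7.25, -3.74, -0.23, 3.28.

Check differences: -3.74 - -7.25 = 3.51
-0.23 - -3.74 = 3.51
Common difference d = 3.51.
First term a = -7.25.
Formula: S_i = -7.25 + 3.51*i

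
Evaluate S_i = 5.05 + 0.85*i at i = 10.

S_10 = 5.05 + 0.85*10 = 5.05 + 8.5 = 13.55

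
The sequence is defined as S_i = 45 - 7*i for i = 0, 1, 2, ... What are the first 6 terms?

This is an arithmetic sequence.
i=0: S_0 = 45 + -7*0 = 45
i=1: S_1 = 45 + -7*1 = 38
i=2: S_2 = 45 + -7*2 = 31
i=3: S_3 = 45 + -7*3 = 24
i=4: S_4 = 45 + -7*4 = 17
i=5: S_5 = 45 + -7*5 = 10
The first 6 terms are: [45, 38, 31, 24, 17, 10]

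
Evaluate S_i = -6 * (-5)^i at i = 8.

S_8 = -6 * (-5)^8 = -6 * 390625 = -2343750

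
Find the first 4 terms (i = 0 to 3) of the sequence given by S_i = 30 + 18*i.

This is an arithmetic sequence.
i=0: S_0 = 30 + 18*0 = 30
i=1: S_1 = 30 + 18*1 = 48
i=2: S_2 = 30 + 18*2 = 66
i=3: S_3 = 30 + 18*3 = 84
The first 4 terms are: [30, 48, 66, 84]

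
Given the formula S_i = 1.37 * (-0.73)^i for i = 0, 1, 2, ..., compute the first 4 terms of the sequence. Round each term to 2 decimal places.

This is a geometric sequence.
i=0: S_0 = 1.37 * (-0.73)^0 = 1.37
i=1: S_1 = 1.37 * (-0.73)^1 ≈ -1.0
i=2: S_2 = 1.37 * (-0.73)^2 ≈ 0.73
i=3: S_3 = 1.37 * (-0.73)^3 ≈ -0.53
The first 4 terms are: [1.37, -1.0, 0.73, -0.53]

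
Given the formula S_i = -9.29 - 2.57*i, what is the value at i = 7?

S_7 = -9.29 + -2.57*7 = -9.29 + -17.99 = -27.28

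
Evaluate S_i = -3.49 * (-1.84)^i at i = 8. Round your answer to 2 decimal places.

S_8 = -3.49 * (-1.84)^8 ≈ -3.49 * 131.384 ≈ -458.53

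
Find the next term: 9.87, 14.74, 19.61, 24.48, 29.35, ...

Differences: 14.74 - 9.87 = 4.87
This is an arithmetic sequence with common difference d = 4.87.
Next term = 29.35 + 4.87 = 34.22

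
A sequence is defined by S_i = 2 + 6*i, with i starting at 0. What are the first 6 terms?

This is an arithmetic sequence.
i=0: S_0 = 2 + 6*0 = 2
i=1: S_1 = 2 + 6*1 = 8
i=2: S_2 = 2 + 6*2 = 14
i=3: S_3 = 2 + 6*3 = 20
i=4: S_4 = 2 + 6*4 = 26
i=5: S_5 = 2 + 6*5 = 32
The first 6 terms are: [2, 8, 14, 20, 26, 32]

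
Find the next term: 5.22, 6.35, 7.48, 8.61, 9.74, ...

Differences: 6.35 - 5.22 = 1.13
This is an arithmetic sequence with common difference d = 1.13.
Next term = 9.74 + 1.13 = 10.87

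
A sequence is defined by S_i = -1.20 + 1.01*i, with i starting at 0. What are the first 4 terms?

This is an arithmetic sequence.
i=0: S_0 = -1.2 + 1.01*0 = -1.2
i=1: S_1 = -1.2 + 1.01*1 = -0.19
i=2: S_2 = -1.2 + 1.01*2 = 0.82
i=3: S_3 = -1.2 + 1.01*3 = 1.83
The first 4 terms are: [-1.2, -0.19, 0.82, 1.83]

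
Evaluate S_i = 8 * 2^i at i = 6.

S_6 = 8 * 2^6 = 8 * 64 = 512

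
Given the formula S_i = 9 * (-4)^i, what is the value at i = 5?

S_5 = 9 * (-4)^5 = 9 * -1024 = -9216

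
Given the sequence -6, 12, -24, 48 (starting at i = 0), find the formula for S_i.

Check ratios: 12 / -6 = -2.0
Common ratio r = -2.
First term a = -6.
Formula: S_i = -6 * (-2)^i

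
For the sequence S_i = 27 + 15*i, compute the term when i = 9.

S_9 = 27 + 15*9 = 27 + 135 = 162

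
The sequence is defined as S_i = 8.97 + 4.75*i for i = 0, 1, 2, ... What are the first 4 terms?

This is an arithmetic sequence.
i=0: S_0 = 8.97 + 4.75*0 = 8.97
i=1: S_1 = 8.97 + 4.75*1 = 13.72
i=2: S_2 = 8.97 + 4.75*2 = 18.47
i=3: S_3 = 8.97 + 4.75*3 = 23.22
The first 4 terms are: [8.97, 13.72, 18.47, 23.22]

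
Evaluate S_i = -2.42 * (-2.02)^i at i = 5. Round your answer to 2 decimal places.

S_5 = -2.42 * (-2.02)^5 ≈ -2.42 * -33.6323 ≈ 81.39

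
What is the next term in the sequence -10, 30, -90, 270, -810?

Ratios: 30 / -10 = -3.0
This is a geometric sequence with common ratio r = -3.
Next term = -810 * -3 = 2430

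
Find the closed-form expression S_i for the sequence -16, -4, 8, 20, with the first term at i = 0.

Check differences: -4 - -16 = 12
8 - -4 = 12
Common difference d = 12.
First term a = -16.
Formula: S_i = -16 + 12*i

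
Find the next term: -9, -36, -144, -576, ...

Ratios: -36 / -9 = 4.0
This is a geometric sequence with common ratio r = 4.
Next term = -576 * 4 = -2304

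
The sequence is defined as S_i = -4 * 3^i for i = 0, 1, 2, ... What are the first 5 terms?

This is a geometric sequence.
i=0: S_0 = -4 * 3^0 = -4
i=1: S_1 = -4 * 3^1 = -12
i=2: S_2 = -4 * 3^2 = -36
i=3: S_3 = -4 * 3^3 = -108
i=4: S_4 = -4 * 3^4 = -324
The first 5 terms are: [-4, -12, -36, -108, -324]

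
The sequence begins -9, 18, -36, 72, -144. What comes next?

Ratios: 18 / -9 = -2.0
This is a geometric sequence with common ratio r = -2.
Next term = -144 * -2 = 288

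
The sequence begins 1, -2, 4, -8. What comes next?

Ratios: -2 / 1 = -2.0
This is a geometric sequence with common ratio r = -2.
Next term = -8 * -2 = 16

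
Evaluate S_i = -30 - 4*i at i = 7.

S_7 = -30 + -4*7 = -30 + -28 = -58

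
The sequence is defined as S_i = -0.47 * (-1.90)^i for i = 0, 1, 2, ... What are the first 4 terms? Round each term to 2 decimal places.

This is a geometric sequence.
i=0: S_0 = -0.47 * (-1.9)^0 = -0.47
i=1: S_1 = -0.47 * (-1.9)^1 ≈ 0.89
i=2: S_2 = -0.47 * (-1.9)^2 ≈ -1.7
i=3: S_3 = -0.47 * (-1.9)^3 ≈ 3.22
The first 4 terms are: [-0.47, 0.89, -1.7, 3.22]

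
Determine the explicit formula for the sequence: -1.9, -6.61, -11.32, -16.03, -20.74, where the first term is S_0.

Check differences: -6.61 - -1.9 = -4.71
-11.32 - -6.61 = -4.71
Common difference d = -4.71.
First term a = -1.9.
Formula: S_i = -1.90 - 4.71*i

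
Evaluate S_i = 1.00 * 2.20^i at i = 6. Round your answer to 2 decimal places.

S_6 = 1.0 * 2.2^6 ≈ 1.0 * 113.3799 ≈ 113.38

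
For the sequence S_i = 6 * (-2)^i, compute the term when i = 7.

S_7 = 6 * (-2)^7 = 6 * -128 = -768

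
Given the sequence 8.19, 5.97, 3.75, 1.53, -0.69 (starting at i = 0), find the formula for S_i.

Check differences: 5.97 - 8.19 = -2.22
3.75 - 5.97 = -2.22
Common difference d = -2.22.
First term a = 8.19.
Formula: S_i = 8.19 - 2.22*i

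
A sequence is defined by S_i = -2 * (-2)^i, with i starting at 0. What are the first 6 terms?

This is a geometric sequence.
i=0: S_0 = -2 * (-2)^0 = -2
i=1: S_1 = -2 * (-2)^1 = 4
i=2: S_2 = -2 * (-2)^2 = -8
i=3: S_3 = -2 * (-2)^3 = 16
i=4: S_4 = -2 * (-2)^4 = -32
i=5: S_5 = -2 * (-2)^5 = 64
The first 6 terms are: [-2, 4, -8, 16, -32, 64]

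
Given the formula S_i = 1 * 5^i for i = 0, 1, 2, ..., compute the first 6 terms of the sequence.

This is a geometric sequence.
i=0: S_0 = 1 * 5^0 = 1
i=1: S_1 = 1 * 5^1 = 5
i=2: S_2 = 1 * 5^2 = 25
i=3: S_3 = 1 * 5^3 = 125
i=4: S_4 = 1 * 5^4 = 625
i=5: S_5 = 1 * 5^5 = 3125
The first 6 terms are: [1, 5, 25, 125, 625, 3125]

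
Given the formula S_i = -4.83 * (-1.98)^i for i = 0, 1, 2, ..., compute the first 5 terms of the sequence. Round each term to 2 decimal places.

This is a geometric sequence.
i=0: S_0 = -4.83 * (-1.98)^0 = -4.83
i=1: S_1 = -4.83 * (-1.98)^1 ≈ 9.56
i=2: S_2 = -4.83 * (-1.98)^2 ≈ -18.94
i=3: S_3 = -4.83 * (-1.98)^3 ≈ 37.49
i=4: S_4 = -4.83 * (-1.98)^4 ≈ -74.23
The first 5 terms are: [-4.83, 9.56, -18.94, 37.49, -74.23]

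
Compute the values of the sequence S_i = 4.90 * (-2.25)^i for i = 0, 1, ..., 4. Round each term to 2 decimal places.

This is a geometric sequence.
i=0: S_0 = 4.9 * (-2.25)^0 = 4.9
i=1: S_1 = 4.9 * (-2.25)^1 ≈ -11.03
i=2: S_2 = 4.9 * (-2.25)^2 ≈ 24.81
i=3: S_3 = 4.9 * (-2.25)^3 ≈ -55.81
i=4: S_4 = 4.9 * (-2.25)^4 ≈ 125.58
The first 5 terms are: [4.9, -11.03, 24.81, -55.81, 125.58]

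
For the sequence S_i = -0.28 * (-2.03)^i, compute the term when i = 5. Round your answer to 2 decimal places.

S_5 = -0.28 * (-2.03)^5 ≈ -0.28 * -34.4731 ≈ 9.65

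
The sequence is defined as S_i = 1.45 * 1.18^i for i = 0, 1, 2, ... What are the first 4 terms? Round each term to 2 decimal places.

This is a geometric sequence.
i=0: S_0 = 1.45 * 1.18^0 = 1.45
i=1: S_1 = 1.45 * 1.18^1 ≈ 1.71
i=2: S_2 = 1.45 * 1.18^2 ≈ 2.02
i=3: S_3 = 1.45 * 1.18^3 ≈ 2.38
The first 4 terms are: [1.45, 1.71, 2.02, 2.38]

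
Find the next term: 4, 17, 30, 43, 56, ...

Differences: 17 - 4 = 13
This is an arithmetic sequence with common difference d = 13.
Next term = 56 + 13 = 69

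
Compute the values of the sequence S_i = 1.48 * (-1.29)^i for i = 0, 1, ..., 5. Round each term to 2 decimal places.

This is a geometric sequence.
i=0: S_0 = 1.48 * (-1.29)^0 = 1.48
i=1: S_1 = 1.48 * (-1.29)^1 ≈ -1.91
i=2: S_2 = 1.48 * (-1.29)^2 ≈ 2.46
i=3: S_3 = 1.48 * (-1.29)^3 ≈ -3.18
i=4: S_4 = 1.48 * (-1.29)^4 ≈ 4.1
i=5: S_5 = 1.48 * (-1.29)^5 ≈ -5.29
The first 6 terms are: [1.48, -1.91, 2.46, -3.18, 4.1, -5.29]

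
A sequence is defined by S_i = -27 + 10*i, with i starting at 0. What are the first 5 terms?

This is an arithmetic sequence.
i=0: S_0 = -27 + 10*0 = -27
i=1: S_1 = -27 + 10*1 = -17
i=2: S_2 = -27 + 10*2 = -7
i=3: S_3 = -27 + 10*3 = 3
i=4: S_4 = -27 + 10*4 = 13
The first 5 terms are: [-27, -17, -7, 3, 13]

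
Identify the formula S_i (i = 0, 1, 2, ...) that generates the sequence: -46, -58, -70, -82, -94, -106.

Check differences: -58 - -46 = -12
-70 - -58 = -12
Common difference d = -12.
First term a = -46.
Formula: S_i = -46 - 12*i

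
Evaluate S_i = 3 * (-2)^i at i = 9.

S_9 = 3 * (-2)^9 = 3 * -512 = -1536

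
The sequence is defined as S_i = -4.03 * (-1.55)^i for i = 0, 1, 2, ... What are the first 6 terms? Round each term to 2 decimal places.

This is a geometric sequence.
i=0: S_0 = -4.03 * (-1.55)^0 = -4.03
i=1: S_1 = -4.03 * (-1.55)^1 ≈ 6.25
i=2: S_2 = -4.03 * (-1.55)^2 ≈ -9.68
i=3: S_3 = -4.03 * (-1.55)^3 ≈ 15.01
i=4: S_4 = -4.03 * (-1.55)^4 ≈ -23.26
i=5: S_5 = -4.03 * (-1.55)^5 ≈ 36.05
The first 6 terms are: [-4.03, 6.25, -9.68, 15.01, -23.26, 36.05]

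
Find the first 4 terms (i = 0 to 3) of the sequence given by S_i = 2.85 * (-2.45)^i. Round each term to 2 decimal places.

This is a geometric sequence.
i=0: S_0 = 2.85 * (-2.45)^0 = 2.85
i=1: S_1 = 2.85 * (-2.45)^1 ≈ -6.98
i=2: S_2 = 2.85 * (-2.45)^2 ≈ 17.11
i=3: S_3 = 2.85 * (-2.45)^3 ≈ -41.91
The first 4 terms are: [2.85, -6.98, 17.11, -41.91]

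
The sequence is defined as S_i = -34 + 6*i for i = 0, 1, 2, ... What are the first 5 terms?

This is an arithmetic sequence.
i=0: S_0 = -34 + 6*0 = -34
i=1: S_1 = -34 + 6*1 = -28
i=2: S_2 = -34 + 6*2 = -22
i=3: S_3 = -34 + 6*3 = -16
i=4: S_4 = -34 + 6*4 = -10
The first 5 terms are: [-34, -28, -22, -16, -10]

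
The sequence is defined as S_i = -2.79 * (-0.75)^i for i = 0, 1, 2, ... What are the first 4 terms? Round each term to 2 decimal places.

This is a geometric sequence.
i=0: S_0 = -2.79 * (-0.75)^0 = -2.79
i=1: S_1 = -2.79 * (-0.75)^1 ≈ 2.09
i=2: S_2 = -2.79 * (-0.75)^2 ≈ -1.57
i=3: S_3 = -2.79 * (-0.75)^3 ≈ 1.18
The first 4 terms are: [-2.79, 2.09, -1.57, 1.18]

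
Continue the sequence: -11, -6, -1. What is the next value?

Differences: -6 - -11 = 5
This is an arithmetic sequence with common difference d = 5.
Next term = -1 + 5 = 4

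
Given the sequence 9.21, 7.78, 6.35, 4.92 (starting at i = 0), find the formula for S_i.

Check differences: 7.78 - 9.21 = -1.43
6.35 - 7.78 = -1.43
Common difference d = -1.43.
First term a = 9.21.
Formula: S_i = 9.21 - 1.43*i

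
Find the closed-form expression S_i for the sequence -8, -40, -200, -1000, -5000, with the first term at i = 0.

Check ratios: -40 / -8 = 5.0
Common ratio r = 5.
First term a = -8.
Formula: S_i = -8 * 5^i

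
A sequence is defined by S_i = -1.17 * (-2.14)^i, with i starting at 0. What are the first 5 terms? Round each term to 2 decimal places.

This is a geometric sequence.
i=0: S_0 = -1.17 * (-2.14)^0 = -1.17
i=1: S_1 = -1.17 * (-2.14)^1 ≈ 2.5
i=2: S_2 = -1.17 * (-2.14)^2 ≈ -5.36
i=3: S_3 = -1.17 * (-2.14)^3 ≈ 11.47
i=4: S_4 = -1.17 * (-2.14)^4 ≈ -24.54
The first 5 terms are: [-1.17, 2.5, -5.36, 11.47, -24.54]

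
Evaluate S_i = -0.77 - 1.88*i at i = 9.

S_9 = -0.77 + -1.88*9 = -0.77 + -16.92 = -17.69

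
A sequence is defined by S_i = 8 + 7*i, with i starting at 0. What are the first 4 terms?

This is an arithmetic sequence.
i=0: S_0 = 8 + 7*0 = 8
i=1: S_1 = 8 + 7*1 = 15
i=2: S_2 = 8 + 7*2 = 22
i=3: S_3 = 8 + 7*3 = 29
The first 4 terms are: [8, 15, 22, 29]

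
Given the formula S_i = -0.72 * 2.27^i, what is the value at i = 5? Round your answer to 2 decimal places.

S_5 = -0.72 * 2.27^5 ≈ -0.72 * 60.2739 ≈ -43.4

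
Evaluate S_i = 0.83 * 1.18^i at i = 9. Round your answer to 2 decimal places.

S_9 = 0.83 * 1.18^9 ≈ 0.83 * 4.4355 ≈ 3.68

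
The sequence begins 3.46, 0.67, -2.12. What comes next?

Differences: 0.67 - 3.46 = -2.79
This is an arithmetic sequence with common difference d = -2.79.
Next term = -2.12 + -2.79 = -4.91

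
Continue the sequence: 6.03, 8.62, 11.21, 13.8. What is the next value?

Differences: 8.62 - 6.03 = 2.59
This is an arithmetic sequence with common difference d = 2.59.
Next term = 13.8 + 2.59 = 16.39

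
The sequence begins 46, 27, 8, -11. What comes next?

Differences: 27 - 46 = -19
This is an arithmetic sequence with common difference d = -19.
Next term = -11 + -19 = -30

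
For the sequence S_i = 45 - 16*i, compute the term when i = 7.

S_7 = 45 + -16*7 = 45 + -112 = -67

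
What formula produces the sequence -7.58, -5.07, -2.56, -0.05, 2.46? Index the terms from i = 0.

Check differences: -5.07 - -7.58 = 2.51
-2.56 - -5.07 = 2.51
Common difference d = 2.51.
First term a = -7.58.
Formula: S_i = -7.58 + 2.51*i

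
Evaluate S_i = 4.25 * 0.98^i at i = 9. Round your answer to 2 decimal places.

S_9 = 4.25 * 0.98^9 ≈ 4.25 * 0.8337 ≈ 3.54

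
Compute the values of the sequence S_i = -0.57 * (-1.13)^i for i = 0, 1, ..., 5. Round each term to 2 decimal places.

This is a geometric sequence.
i=0: S_0 = -0.57 * (-1.13)^0 = -0.57
i=1: S_1 = -0.57 * (-1.13)^1 ≈ 0.64
i=2: S_2 = -0.57 * (-1.13)^2 ≈ -0.73
i=3: S_3 = -0.57 * (-1.13)^3 ≈ 0.82
i=4: S_4 = -0.57 * (-1.13)^4 ≈ -0.93
i=5: S_5 = -0.57 * (-1.13)^5 ≈ 1.05
The first 6 terms are: [-0.57, 0.64, -0.73, 0.82, -0.93, 1.05]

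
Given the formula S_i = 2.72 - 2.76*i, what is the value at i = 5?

S_5 = 2.72 + -2.76*5 = 2.72 + -13.8 = -11.08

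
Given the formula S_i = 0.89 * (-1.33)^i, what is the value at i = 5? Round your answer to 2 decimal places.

S_5 = 0.89 * (-1.33)^5 ≈ 0.89 * -4.1616 ≈ -3.7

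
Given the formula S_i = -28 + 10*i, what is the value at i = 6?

S_6 = -28 + 10*6 = -28 + 60 = 32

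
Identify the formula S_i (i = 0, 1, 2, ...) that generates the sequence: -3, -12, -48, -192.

Check ratios: -12 / -3 = 4.0
Common ratio r = 4.
First term a = -3.
Formula: S_i = -3 * 4^i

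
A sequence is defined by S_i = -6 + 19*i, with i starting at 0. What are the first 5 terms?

This is an arithmetic sequence.
i=0: S_0 = -6 + 19*0 = -6
i=1: S_1 = -6 + 19*1 = 13
i=2: S_2 = -6 + 19*2 = 32
i=3: S_3 = -6 + 19*3 = 51
i=4: S_4 = -6 + 19*4 = 70
The first 5 terms are: [-6, 13, 32, 51, 70]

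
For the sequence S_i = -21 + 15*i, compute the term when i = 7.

S_7 = -21 + 15*7 = -21 + 105 = 84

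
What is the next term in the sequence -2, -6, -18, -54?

Ratios: -6 / -2 = 3.0
This is a geometric sequence with common ratio r = 3.
Next term = -54 * 3 = -162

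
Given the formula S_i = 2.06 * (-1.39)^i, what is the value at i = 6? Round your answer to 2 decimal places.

S_6 = 2.06 * (-1.39)^6 ≈ 2.06 * 7.2125 ≈ 14.86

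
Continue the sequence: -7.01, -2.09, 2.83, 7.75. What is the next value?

Differences: -2.09 - -7.01 = 4.92
This is an arithmetic sequence with common difference d = 4.92.
Next term = 7.75 + 4.92 = 12.67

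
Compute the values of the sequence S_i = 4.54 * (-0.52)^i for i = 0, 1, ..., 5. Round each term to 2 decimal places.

This is a geometric sequence.
i=0: S_0 = 4.54 * (-0.52)^0 = 4.54
i=1: S_1 = 4.54 * (-0.52)^1 ≈ -2.36
i=2: S_2 = 4.54 * (-0.52)^2 ≈ 1.23
i=3: S_3 = 4.54 * (-0.52)^3 ≈ -0.64
i=4: S_4 = 4.54 * (-0.52)^4 ≈ 0.33
i=5: S_5 = 4.54 * (-0.52)^5 ≈ -0.17
The first 6 terms are: [4.54, -2.36, 1.23, -0.64, 0.33, -0.17]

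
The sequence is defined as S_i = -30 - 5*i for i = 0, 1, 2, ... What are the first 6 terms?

This is an arithmetic sequence.
i=0: S_0 = -30 + -5*0 = -30
i=1: S_1 = -30 + -5*1 = -35
i=2: S_2 = -30 + -5*2 = -40
i=3: S_3 = -30 + -5*3 = -45
i=4: S_4 = -30 + -5*4 = -50
i=5: S_5 = -30 + -5*5 = -55
The first 6 terms are: [-30, -35, -40, -45, -50, -55]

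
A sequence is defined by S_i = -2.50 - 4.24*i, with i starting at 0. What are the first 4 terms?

This is an arithmetic sequence.
i=0: S_0 = -2.5 + -4.24*0 = -2.5
i=1: S_1 = -2.5 + -4.24*1 = -6.74
i=2: S_2 = -2.5 + -4.24*2 = -10.98
i=3: S_3 = -2.5 + -4.24*3 = -15.22
The first 4 terms are: [-2.5, -6.74, -10.98, -15.22]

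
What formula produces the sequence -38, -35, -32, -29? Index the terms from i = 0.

Check differences: -35 - -38 = 3
-32 - -35 = 3
Common difference d = 3.
First term a = -38.
Formula: S_i = -38 + 3*i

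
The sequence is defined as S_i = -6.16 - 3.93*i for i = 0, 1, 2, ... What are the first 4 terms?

This is an arithmetic sequence.
i=0: S_0 = -6.16 + -3.93*0 = -6.16
i=1: S_1 = -6.16 + -3.93*1 = -10.09
i=2: S_2 = -6.16 + -3.93*2 = -14.02
i=3: S_3 = -6.16 + -3.93*3 = -17.95
The first 4 terms are: [-6.16, -10.09, -14.02, -17.95]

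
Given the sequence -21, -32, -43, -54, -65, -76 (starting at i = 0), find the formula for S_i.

Check differences: -32 - -21 = -11
-43 - -32 = -11
Common difference d = -11.
First term a = -21.
Formula: S_i = -21 - 11*i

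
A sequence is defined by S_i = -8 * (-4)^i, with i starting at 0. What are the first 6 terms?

This is a geometric sequence.
i=0: S_0 = -8 * (-4)^0 = -8
i=1: S_1 = -8 * (-4)^1 = 32
i=2: S_2 = -8 * (-4)^2 = -128
i=3: S_3 = -8 * (-4)^3 = 512
i=4: S_4 = -8 * (-4)^4 = -2048
i=5: S_5 = -8 * (-4)^5 = 8192
The first 6 terms are: [-8, 32, -128, 512, -2048, 8192]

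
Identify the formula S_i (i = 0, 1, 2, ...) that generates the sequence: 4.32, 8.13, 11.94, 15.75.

Check differences: 8.13 - 4.32 = 3.81
11.94 - 8.13 = 3.81
Common difference d = 3.81.
First term a = 4.32.
Formula: S_i = 4.32 + 3.81*i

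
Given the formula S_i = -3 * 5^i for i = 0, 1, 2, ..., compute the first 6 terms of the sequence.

This is a geometric sequence.
i=0: S_0 = -3 * 5^0 = -3
i=1: S_1 = -3 * 5^1 = -15
i=2: S_2 = -3 * 5^2 = -75
i=3: S_3 = -3 * 5^3 = -375
i=4: S_4 = -3 * 5^4 = -1875
i=5: S_5 = -3 * 5^5 = -9375
The first 6 terms are: [-3, -15, -75, -375, -1875, -9375]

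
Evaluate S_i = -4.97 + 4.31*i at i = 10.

S_10 = -4.97 + 4.31*10 = -4.97 + 43.1 = 38.13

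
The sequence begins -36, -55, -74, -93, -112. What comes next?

Differences: -55 - -36 = -19
This is an arithmetic sequence with common difference d = -19.
Next term = -112 + -19 = -131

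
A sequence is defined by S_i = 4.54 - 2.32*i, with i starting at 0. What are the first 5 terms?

This is an arithmetic sequence.
i=0: S_0 = 4.54 + -2.32*0 = 4.54
i=1: S_1 = 4.54 + -2.32*1 = 2.22
i=2: S_2 = 4.54 + -2.32*2 = -0.1
i=3: S_3 = 4.54 + -2.32*3 = -2.42
i=4: S_4 = 4.54 + -2.32*4 = -4.74
The first 5 terms are: [4.54, 2.22, -0.1, -2.42, -4.74]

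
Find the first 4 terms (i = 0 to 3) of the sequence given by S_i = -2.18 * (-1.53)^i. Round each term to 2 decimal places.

This is a geometric sequence.
i=0: S_0 = -2.18 * (-1.53)^0 = -2.18
i=1: S_1 = -2.18 * (-1.53)^1 ≈ 3.34
i=2: S_2 = -2.18 * (-1.53)^2 ≈ -5.1
i=3: S_3 = -2.18 * (-1.53)^3 ≈ 7.81
The first 4 terms are: [-2.18, 3.34, -5.1, 7.81]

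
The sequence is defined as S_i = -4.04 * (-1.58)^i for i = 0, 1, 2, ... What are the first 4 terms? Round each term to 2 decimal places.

This is a geometric sequence.
i=0: S_0 = -4.04 * (-1.58)^0 = -4.04
i=1: S_1 = -4.04 * (-1.58)^1 ≈ 6.38
i=2: S_2 = -4.04 * (-1.58)^2 ≈ -10.09
i=3: S_3 = -4.04 * (-1.58)^3 ≈ 15.94
The first 4 terms are: [-4.04, 6.38, -10.09, 15.94]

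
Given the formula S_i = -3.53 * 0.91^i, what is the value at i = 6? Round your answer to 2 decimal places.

S_6 = -3.53 * 0.91^6 ≈ -3.53 * 0.5679 ≈ -2.0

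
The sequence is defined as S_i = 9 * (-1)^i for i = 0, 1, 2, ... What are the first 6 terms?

This is a geometric sequence.
i=0: S_0 = 9 * (-1)^0 = 9
i=1: S_1 = 9 * (-1)^1 = -9
i=2: S_2 = 9 * (-1)^2 = 9
i=3: S_3 = 9 * (-1)^3 = -9
i=4: S_4 = 9 * (-1)^4 = 9
i=5: S_5 = 9 * (-1)^5 = -9
The first 6 terms are: [9, -9, 9, -9, 9, -9]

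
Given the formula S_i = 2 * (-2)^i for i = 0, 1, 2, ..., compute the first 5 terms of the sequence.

This is a geometric sequence.
i=0: S_0 = 2 * (-2)^0 = 2
i=1: S_1 = 2 * (-2)^1 = -4
i=2: S_2 = 2 * (-2)^2 = 8
i=3: S_3 = 2 * (-2)^3 = -16
i=4: S_4 = 2 * (-2)^4 = 32
The first 5 terms are: [2, -4, 8, -16, 32]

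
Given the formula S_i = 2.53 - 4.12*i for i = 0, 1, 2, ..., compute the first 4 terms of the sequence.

This is an arithmetic sequence.
i=0: S_0 = 2.53 + -4.12*0 = 2.53
i=1: S_1 = 2.53 + -4.12*1 = -1.59
i=2: S_2 = 2.53 + -4.12*2 = -5.71
i=3: S_3 = 2.53 + -4.12*3 = -9.83
The first 4 terms are: [2.53, -1.59, -5.71, -9.83]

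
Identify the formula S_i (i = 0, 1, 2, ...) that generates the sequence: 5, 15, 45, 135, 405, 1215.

Check ratios: 15 / 5 = 3.0
Common ratio r = 3.
First term a = 5.
Formula: S_i = 5 * 3^i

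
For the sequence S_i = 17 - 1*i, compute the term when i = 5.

S_5 = 17 + -1*5 = 17 + -5 = 12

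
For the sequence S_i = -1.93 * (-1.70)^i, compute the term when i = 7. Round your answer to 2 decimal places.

S_7 = -1.93 * (-1.7)^7 ≈ -1.93 * -41.0339 ≈ 79.2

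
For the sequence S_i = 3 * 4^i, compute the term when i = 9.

S_9 = 3 * 4^9 = 3 * 262144 = 786432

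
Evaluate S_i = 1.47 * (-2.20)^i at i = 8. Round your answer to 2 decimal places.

S_8 = 1.47 * (-2.2)^8 ≈ 1.47 * 548.7587 ≈ 806.68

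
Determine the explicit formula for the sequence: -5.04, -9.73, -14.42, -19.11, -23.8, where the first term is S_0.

Check differences: -9.73 - -5.04 = -4.69
-14.42 - -9.73 = -4.69
Common difference d = -4.69.
First term a = -5.04.
Formula: S_i = -5.04 - 4.69*i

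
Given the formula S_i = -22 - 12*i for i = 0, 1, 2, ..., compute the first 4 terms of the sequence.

This is an arithmetic sequence.
i=0: S_0 = -22 + -12*0 = -22
i=1: S_1 = -22 + -12*1 = -34
i=2: S_2 = -22 + -12*2 = -46
i=3: S_3 = -22 + -12*3 = -58
The first 4 terms are: [-22, -34, -46, -58]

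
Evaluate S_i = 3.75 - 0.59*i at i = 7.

S_7 = 3.75 + -0.59*7 = 3.75 + -4.13 = -0.38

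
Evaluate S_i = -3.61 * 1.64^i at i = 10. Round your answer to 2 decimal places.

S_10 = -3.61 * 1.64^10 ≈ -3.61 * 140.7468 ≈ -508.1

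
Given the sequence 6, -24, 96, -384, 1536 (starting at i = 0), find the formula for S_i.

Check ratios: -24 / 6 = -4.0
Common ratio r = -4.
First term a = 6.
Formula: S_i = 6 * (-4)^i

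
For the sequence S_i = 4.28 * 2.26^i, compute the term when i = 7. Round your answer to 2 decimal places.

S_7 = 4.28 * 2.26^7 ≈ 4.28 * 301.1335 ≈ 1288.85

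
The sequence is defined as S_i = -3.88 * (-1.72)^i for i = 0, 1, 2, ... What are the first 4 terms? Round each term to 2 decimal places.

This is a geometric sequence.
i=0: S_0 = -3.88 * (-1.72)^0 = -3.88
i=1: S_1 = -3.88 * (-1.72)^1 ≈ 6.67
i=2: S_2 = -3.88 * (-1.72)^2 ≈ -11.48
i=3: S_3 = -3.88 * (-1.72)^3 ≈ 19.74
The first 4 terms are: [-3.88, 6.67, -11.48, 19.74]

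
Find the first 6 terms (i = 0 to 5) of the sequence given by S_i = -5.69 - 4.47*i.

This is an arithmetic sequence.
i=0: S_0 = -5.69 + -4.47*0 = -5.69
i=1: S_1 = -5.69 + -4.47*1 = -10.16
i=2: S_2 = -5.69 + -4.47*2 = -14.63
i=3: S_3 = -5.69 + -4.47*3 = -19.1
i=4: S_4 = -5.69 + -4.47*4 = -23.57
i=5: S_5 = -5.69 + -4.47*5 = -28.04
The first 6 terms are: [-5.69, -10.16, -14.63, -19.1, -23.57, -28.04]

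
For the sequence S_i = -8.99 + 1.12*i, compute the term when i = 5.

S_5 = -8.99 + 1.12*5 = -8.99 + 5.6 = -3.39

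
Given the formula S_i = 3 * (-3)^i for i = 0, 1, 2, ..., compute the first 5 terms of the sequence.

This is a geometric sequence.
i=0: S_0 = 3 * (-3)^0 = 3
i=1: S_1 = 3 * (-3)^1 = -9
i=2: S_2 = 3 * (-3)^2 = 27
i=3: S_3 = 3 * (-3)^3 = -81
i=4: S_4 = 3 * (-3)^4 = 243
The first 5 terms are: [3, -9, 27, -81, 243]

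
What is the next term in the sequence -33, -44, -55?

Differences: -44 - -33 = -11
This is an arithmetic sequence with common difference d = -11.
Next term = -55 + -11 = -66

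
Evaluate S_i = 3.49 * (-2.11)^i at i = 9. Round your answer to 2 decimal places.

S_9 = 3.49 * (-2.11)^9 ≈ 3.49 * -828.9763 ≈ -2893.13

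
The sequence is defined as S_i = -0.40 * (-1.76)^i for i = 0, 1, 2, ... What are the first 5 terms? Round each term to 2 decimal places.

This is a geometric sequence.
i=0: S_0 = -0.4 * (-1.76)^0 = -0.4
i=1: S_1 = -0.4 * (-1.76)^1 ≈ 0.7
i=2: S_2 = -0.4 * (-1.76)^2 ≈ -1.24
i=3: S_3 = -0.4 * (-1.76)^3 ≈ 2.18
i=4: S_4 = -0.4 * (-1.76)^4 ≈ -3.84
The first 5 terms are: [-0.4, 0.7, -1.24, 2.18, -3.84]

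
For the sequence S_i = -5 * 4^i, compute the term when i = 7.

S_7 = -5 * 4^7 = -5 * 16384 = -81920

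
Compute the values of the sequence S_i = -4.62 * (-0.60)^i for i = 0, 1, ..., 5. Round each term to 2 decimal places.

This is a geometric sequence.
i=0: S_0 = -4.62 * (-0.6)^0 = -4.62
i=1: S_1 = -4.62 * (-0.6)^1 ≈ 2.77
i=2: S_2 = -4.62 * (-0.6)^2 ≈ -1.66
i=3: S_3 = -4.62 * (-0.6)^3 ≈ 1.0
i=4: S_4 = -4.62 * (-0.6)^4 ≈ -0.6
i=5: S_5 = -4.62 * (-0.6)^5 ≈ 0.36
The first 6 terms are: [-4.62, 2.77, -1.66, 1.0, -0.6, 0.36]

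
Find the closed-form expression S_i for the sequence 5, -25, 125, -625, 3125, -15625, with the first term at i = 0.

Check ratios: -25 / 5 = -5.0
Common ratio r = -5.
First term a = 5.
Formula: S_i = 5 * (-5)^i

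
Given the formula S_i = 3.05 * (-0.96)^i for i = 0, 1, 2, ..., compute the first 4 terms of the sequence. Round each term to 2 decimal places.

This is a geometric sequence.
i=0: S_0 = 3.05 * (-0.96)^0 = 3.05
i=1: S_1 = 3.05 * (-0.96)^1 ≈ -2.93
i=2: S_2 = 3.05 * (-0.96)^2 ≈ 2.81
i=3: S_3 = 3.05 * (-0.96)^3 ≈ -2.7
The first 4 terms are: [3.05, -2.93, 2.81, -2.7]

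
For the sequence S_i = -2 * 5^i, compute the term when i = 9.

S_9 = -2 * 5^9 = -2 * 1953125 = -3906250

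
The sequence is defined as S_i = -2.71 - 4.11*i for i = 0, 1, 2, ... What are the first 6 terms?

This is an arithmetic sequence.
i=0: S_0 = -2.71 + -4.11*0 = -2.71
i=1: S_1 = -2.71 + -4.11*1 = -6.82
i=2: S_2 = -2.71 + -4.11*2 = -10.93
i=3: S_3 = -2.71 + -4.11*3 = -15.04
i=4: S_4 = -2.71 + -4.11*4 = -19.15
i=5: S_5 = -2.71 + -4.11*5 = -23.26
The first 6 terms are: [-2.71, -6.82, -10.93, -15.04, -19.15, -23.26]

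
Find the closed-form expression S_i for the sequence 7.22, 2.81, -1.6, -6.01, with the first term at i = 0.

Check differences: 2.81 - 7.22 = -4.41
-1.6 - 2.81 = -4.41
Common difference d = -4.41.
First term a = 7.22.
Formula: S_i = 7.22 - 4.41*i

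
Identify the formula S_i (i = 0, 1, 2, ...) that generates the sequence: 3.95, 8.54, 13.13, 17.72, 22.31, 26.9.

Check differences: 8.54 - 3.95 = 4.59
13.13 - 8.54 = 4.59
Common difference d = 4.59.
First term a = 3.95.
Formula: S_i = 3.95 + 4.59*i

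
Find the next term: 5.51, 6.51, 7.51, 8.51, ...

Differences: 6.51 - 5.51 = 1.0
This is an arithmetic sequence with common difference d = 1.0.
Next term = 8.51 + 1.0 = 9.51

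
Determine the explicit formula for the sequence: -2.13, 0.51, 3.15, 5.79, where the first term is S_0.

Check differences: 0.51 - -2.13 = 2.64
3.15 - 0.51 = 2.64
Common difference d = 2.64.
First term a = -2.13.
Formula: S_i = -2.13 + 2.64*i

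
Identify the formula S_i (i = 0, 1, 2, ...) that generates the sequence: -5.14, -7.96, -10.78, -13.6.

Check differences: -7.96 - -5.14 = -2.82
-10.78 - -7.96 = -2.82
Common difference d = -2.82.
First term a = -5.14.
Formula: S_i = -5.14 - 2.82*i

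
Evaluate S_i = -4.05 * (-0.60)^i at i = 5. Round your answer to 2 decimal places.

S_5 = -4.05 * (-0.6)^5 = -4.05 * -0.07776 ≈ 0.31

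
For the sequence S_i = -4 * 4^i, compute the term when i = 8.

S_8 = -4 * 4^8 = -4 * 65536 = -262144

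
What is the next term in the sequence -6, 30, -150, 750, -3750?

Ratios: 30 / -6 = -5.0
This is a geometric sequence with common ratio r = -5.
Next term = -3750 * -5 = 18750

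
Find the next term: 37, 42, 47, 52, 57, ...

Differences: 42 - 37 = 5
This is an arithmetic sequence with common difference d = 5.
Next term = 57 + 5 = 62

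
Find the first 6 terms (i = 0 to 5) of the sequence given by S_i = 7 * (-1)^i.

This is a geometric sequence.
i=0: S_0 = 7 * (-1)^0 = 7
i=1: S_1 = 7 * (-1)^1 = -7
i=2: S_2 = 7 * (-1)^2 = 7
i=3: S_3 = 7 * (-1)^3 = -7
i=4: S_4 = 7 * (-1)^4 = 7
i=5: S_5 = 7 * (-1)^5 = -7
The first 6 terms are: [7, -7, 7, -7, 7, -7]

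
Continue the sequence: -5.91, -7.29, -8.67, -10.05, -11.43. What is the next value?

Differences: -7.29 - -5.91 = -1.38
This is an arithmetic sequence with common difference d = -1.38.
Next term = -11.43 + -1.38 = -12.81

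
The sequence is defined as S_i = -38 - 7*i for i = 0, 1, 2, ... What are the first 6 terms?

This is an arithmetic sequence.
i=0: S_0 = -38 + -7*0 = -38
i=1: S_1 = -38 + -7*1 = -45
i=2: S_2 = -38 + -7*2 = -52
i=3: S_3 = -38 + -7*3 = -59
i=4: S_4 = -38 + -7*4 = -66
i=5: S_5 = -38 + -7*5 = -73
The first 6 terms are: [-38, -45, -52, -59, -66, -73]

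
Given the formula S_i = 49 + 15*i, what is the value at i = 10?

S_10 = 49 + 15*10 = 49 + 150 = 199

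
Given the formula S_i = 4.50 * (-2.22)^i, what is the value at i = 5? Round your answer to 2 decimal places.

S_5 = 4.5 * (-2.22)^5 ≈ 4.5 * -53.9219 ≈ -242.65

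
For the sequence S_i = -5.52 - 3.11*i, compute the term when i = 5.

S_5 = -5.52 + -3.11*5 = -5.52 + -15.55 = -21.07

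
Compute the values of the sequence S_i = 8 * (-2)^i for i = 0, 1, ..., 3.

This is a geometric sequence.
i=0: S_0 = 8 * (-2)^0 = 8
i=1: S_1 = 8 * (-2)^1 = -16
i=2: S_2 = 8 * (-2)^2 = 32
i=3: S_3 = 8 * (-2)^3 = -64
The first 4 terms are: [8, -16, 32, -64]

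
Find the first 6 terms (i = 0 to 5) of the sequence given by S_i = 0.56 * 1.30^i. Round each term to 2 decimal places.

This is a geometric sequence.
i=0: S_0 = 0.56 * 1.3^0 = 0.56
i=1: S_1 = 0.56 * 1.3^1 ≈ 0.73
i=2: S_2 = 0.56 * 1.3^2 ≈ 0.95
i=3: S_3 = 0.56 * 1.3^3 ≈ 1.23
i=4: S_4 = 0.56 * 1.3^4 ≈ 1.6
i=5: S_5 = 0.56 * 1.3^5 ≈ 2.08
The first 6 terms are: [0.56, 0.73, 0.95, 1.23, 1.6, 2.08]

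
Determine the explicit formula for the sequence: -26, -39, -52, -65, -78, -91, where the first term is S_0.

Check differences: -39 - -26 = -13
-52 - -39 = -13
Common difference d = -13.
First term a = -26.
Formula: S_i = -26 - 13*i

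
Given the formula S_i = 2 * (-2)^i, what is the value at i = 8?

S_8 = 2 * (-2)^8 = 2 * 256 = 512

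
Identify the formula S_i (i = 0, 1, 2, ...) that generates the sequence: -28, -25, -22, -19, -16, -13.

Check differences: -25 - -28 = 3
-22 - -25 = 3
Common difference d = 3.
First term a = -28.
Formula: S_i = -28 + 3*i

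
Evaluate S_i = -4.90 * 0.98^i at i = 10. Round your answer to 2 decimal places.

S_10 = -4.9 * 0.98^10 ≈ -4.9 * 0.8171 ≈ -4.0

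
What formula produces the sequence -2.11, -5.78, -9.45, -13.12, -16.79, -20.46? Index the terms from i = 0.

Check differences: -5.78 - -2.11 = -3.67
-9.45 - -5.78 = -3.67
Common difference d = -3.67.
First term a = -2.11.
Formula: S_i = -2.11 - 3.67*i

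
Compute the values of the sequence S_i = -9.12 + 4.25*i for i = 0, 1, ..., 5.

This is an arithmetic sequence.
i=0: S_0 = -9.12 + 4.25*0 = -9.12
i=1: S_1 = -9.12 + 4.25*1 = -4.87
i=2: S_2 = -9.12 + 4.25*2 = -0.62
i=3: S_3 = -9.12 + 4.25*3 = 3.63
i=4: S_4 = -9.12 + 4.25*4 = 7.88
i=5: S_5 = -9.12 + 4.25*5 = 12.13
The first 6 terms are: [-9.12, -4.87, -0.62, 3.63, 7.88, 12.13]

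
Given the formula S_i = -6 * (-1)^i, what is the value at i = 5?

S_5 = -6 * (-1)^5 = -6 * -1 = 6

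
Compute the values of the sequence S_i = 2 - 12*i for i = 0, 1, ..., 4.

This is an arithmetic sequence.
i=0: S_0 = 2 + -12*0 = 2
i=1: S_1 = 2 + -12*1 = -10
i=2: S_2 = 2 + -12*2 = -22
i=3: S_3 = 2 + -12*3 = -34
i=4: S_4 = 2 + -12*4 = -46
The first 5 terms are: [2, -10, -22, -34, -46]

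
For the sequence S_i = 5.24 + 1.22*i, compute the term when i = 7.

S_7 = 5.24 + 1.22*7 = 5.24 + 8.54 = 13.78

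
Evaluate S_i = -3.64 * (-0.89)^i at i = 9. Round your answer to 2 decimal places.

S_9 = -3.64 * (-0.89)^9 ≈ -3.64 * -0.3504 ≈ 1.28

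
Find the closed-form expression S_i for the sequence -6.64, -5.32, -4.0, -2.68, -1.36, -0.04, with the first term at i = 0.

Check differences: -5.32 - -6.64 = 1.32
-4.0 - -5.32 = 1.32
Common difference d = 1.32.
First term a = -6.64.
Formula: S_i = -6.64 + 1.32*i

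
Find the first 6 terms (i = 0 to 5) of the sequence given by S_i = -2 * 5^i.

This is a geometric sequence.
i=0: S_0 = -2 * 5^0 = -2
i=1: S_1 = -2 * 5^1 = -10
i=2: S_2 = -2 * 5^2 = -50
i=3: S_3 = -2 * 5^3 = -250
i=4: S_4 = -2 * 5^4 = -1250
i=5: S_5 = -2 * 5^5 = -6250
The first 6 terms are: [-2, -10, -50, -250, -1250, -6250]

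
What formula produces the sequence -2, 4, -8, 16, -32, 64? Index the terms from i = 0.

Check ratios: 4 / -2 = -2.0
Common ratio r = -2.
First term a = -2.
Formula: S_i = -2 * (-2)^i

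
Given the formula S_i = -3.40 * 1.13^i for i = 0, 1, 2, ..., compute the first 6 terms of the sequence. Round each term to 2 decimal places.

This is a geometric sequence.
i=0: S_0 = -3.4 * 1.13^0 = -3.4
i=1: S_1 = -3.4 * 1.13^1 ≈ -3.84
i=2: S_2 = -3.4 * 1.13^2 ≈ -4.34
i=3: S_3 = -3.4 * 1.13^3 ≈ -4.91
i=4: S_4 = -3.4 * 1.13^4 ≈ -5.54
i=5: S_5 = -3.4 * 1.13^5 ≈ -6.26
The first 6 terms are: [-3.4, -3.84, -4.34, -4.91, -5.54, -6.26]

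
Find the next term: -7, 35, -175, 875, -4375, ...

Ratios: 35 / -7 = -5.0
This is a geometric sequence with common ratio r = -5.
Next term = -4375 * -5 = 21875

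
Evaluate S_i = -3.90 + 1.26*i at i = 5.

S_5 = -3.9 + 1.26*5 = -3.9 + 6.3 = 2.4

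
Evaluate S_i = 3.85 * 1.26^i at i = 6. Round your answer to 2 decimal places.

S_6 = 3.85 * 1.26^6 ≈ 3.85 * 4.0015 ≈ 15.41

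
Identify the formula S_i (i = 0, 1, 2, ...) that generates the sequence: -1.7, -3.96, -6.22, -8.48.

Check differences: -3.96 - -1.7 = -2.26
-6.22 - -3.96 = -2.26
Common difference d = -2.26.
First term a = -1.7.
Formula: S_i = -1.70 - 2.26*i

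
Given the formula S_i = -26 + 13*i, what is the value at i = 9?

S_9 = -26 + 13*9 = -26 + 117 = 91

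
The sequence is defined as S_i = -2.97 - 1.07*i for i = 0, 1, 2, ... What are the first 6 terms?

This is an arithmetic sequence.
i=0: S_0 = -2.97 + -1.07*0 = -2.97
i=1: S_1 = -2.97 + -1.07*1 = -4.04
i=2: S_2 = -2.97 + -1.07*2 = -5.11
i=3: S_3 = -2.97 + -1.07*3 = -6.18
i=4: S_4 = -2.97 + -1.07*4 = -7.25
i=5: S_5 = -2.97 + -1.07*5 = -8.32
The first 6 terms are: [-2.97, -4.04, -5.11, -6.18, -7.25, -8.32]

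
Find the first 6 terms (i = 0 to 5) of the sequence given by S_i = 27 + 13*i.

This is an arithmetic sequence.
i=0: S_0 = 27 + 13*0 = 27
i=1: S_1 = 27 + 13*1 = 40
i=2: S_2 = 27 + 13*2 = 53
i=3: S_3 = 27 + 13*3 = 66
i=4: S_4 = 27 + 13*4 = 79
i=5: S_5 = 27 + 13*5 = 92
The first 6 terms are: [27, 40, 53, 66, 79, 92]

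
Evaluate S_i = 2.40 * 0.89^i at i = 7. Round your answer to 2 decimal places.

S_7 = 2.4 * 0.89^7 ≈ 2.4 * 0.4423 ≈ 1.06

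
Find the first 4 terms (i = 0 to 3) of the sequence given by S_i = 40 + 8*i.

This is an arithmetic sequence.
i=0: S_0 = 40 + 8*0 = 40
i=1: S_1 = 40 + 8*1 = 48
i=2: S_2 = 40 + 8*2 = 56
i=3: S_3 = 40 + 8*3 = 64
The first 4 terms are: [40, 48, 56, 64]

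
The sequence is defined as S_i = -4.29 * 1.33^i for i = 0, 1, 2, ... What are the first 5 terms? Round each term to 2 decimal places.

This is a geometric sequence.
i=0: S_0 = -4.29 * 1.33^0 = -4.29
i=1: S_1 = -4.29 * 1.33^1 ≈ -5.71
i=2: S_2 = -4.29 * 1.33^2 ≈ -7.59
i=3: S_3 = -4.29 * 1.33^3 ≈ -10.09
i=4: S_4 = -4.29 * 1.33^4 ≈ -13.42
The first 5 terms are: [-4.29, -5.71, -7.59, -10.09, -13.42]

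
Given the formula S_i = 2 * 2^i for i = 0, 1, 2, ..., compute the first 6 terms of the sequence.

This is a geometric sequence.
i=0: S_0 = 2 * 2^0 = 2
i=1: S_1 = 2 * 2^1 = 4
i=2: S_2 = 2 * 2^2 = 8
i=3: S_3 = 2 * 2^3 = 16
i=4: S_4 = 2 * 2^4 = 32
i=5: S_5 = 2 * 2^5 = 64
The first 6 terms are: [2, 4, 8, 16, 32, 64]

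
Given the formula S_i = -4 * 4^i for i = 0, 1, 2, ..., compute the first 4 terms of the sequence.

This is a geometric sequence.
i=0: S_0 = -4 * 4^0 = -4
i=1: S_1 = -4 * 4^1 = -16
i=2: S_2 = -4 * 4^2 = -64
i=3: S_3 = -4 * 4^3 = -256
The first 4 terms are: [-4, -16, -64, -256]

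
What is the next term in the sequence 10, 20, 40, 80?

Ratios: 20 / 10 = 2.0
This is a geometric sequence with common ratio r = 2.
Next term = 80 * 2 = 160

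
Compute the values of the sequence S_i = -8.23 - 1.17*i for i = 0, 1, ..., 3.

This is an arithmetic sequence.
i=0: S_0 = -8.23 + -1.17*0 = -8.23
i=1: S_1 = -8.23 + -1.17*1 = -9.4
i=2: S_2 = -8.23 + -1.17*2 = -10.57
i=3: S_3 = -8.23 + -1.17*3 = -11.74
The first 4 terms are: [-8.23, -9.4, -10.57, -11.74]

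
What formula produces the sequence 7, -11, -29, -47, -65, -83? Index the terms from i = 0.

Check differences: -11 - 7 = -18
-29 - -11 = -18
Common difference d = -18.
First term a = 7.
Formula: S_i = 7 - 18*i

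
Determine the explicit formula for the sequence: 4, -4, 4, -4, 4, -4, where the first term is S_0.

Check ratios: -4 / 4 = -1.0
Common ratio r = -1.
First term a = 4.
Formula: S_i = 4 * (-1)^i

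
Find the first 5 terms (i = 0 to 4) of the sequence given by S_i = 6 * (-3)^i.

This is a geometric sequence.
i=0: S_0 = 6 * (-3)^0 = 6
i=1: S_1 = 6 * (-3)^1 = -18
i=2: S_2 = 6 * (-3)^2 = 54
i=3: S_3 = 6 * (-3)^3 = -162
i=4: S_4 = 6 * (-3)^4 = 486
The first 5 terms are: [6, -18, 54, -162, 486]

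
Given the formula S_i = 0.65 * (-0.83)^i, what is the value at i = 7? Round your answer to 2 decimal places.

S_7 = 0.65 * (-0.83)^7 ≈ 0.65 * -0.2714 ≈ -0.18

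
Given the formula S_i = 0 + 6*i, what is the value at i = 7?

S_7 = 0 + 6*7 = 0 + 42 = 42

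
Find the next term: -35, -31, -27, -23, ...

Differences: -31 - -35 = 4
This is an arithmetic sequence with common difference d = 4.
Next term = -23 + 4 = -19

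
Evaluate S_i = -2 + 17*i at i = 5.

S_5 = -2 + 17*5 = -2 + 85 = 83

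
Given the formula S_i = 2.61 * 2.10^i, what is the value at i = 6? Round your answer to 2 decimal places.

S_6 = 2.61 * 2.1^6 ≈ 2.61 * 85.7661 ≈ 223.85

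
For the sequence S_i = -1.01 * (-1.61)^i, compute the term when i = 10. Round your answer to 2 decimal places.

S_10 = -1.01 * (-1.61)^10 ≈ -1.01 * 117.0196 ≈ -118.19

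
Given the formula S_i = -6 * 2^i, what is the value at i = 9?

S_9 = -6 * 2^9 = -6 * 512 = -3072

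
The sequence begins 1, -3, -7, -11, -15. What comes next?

Differences: -3 - 1 = -4
This is an arithmetic sequence with common difference d = -4.
Next term = -15 + -4 = -19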